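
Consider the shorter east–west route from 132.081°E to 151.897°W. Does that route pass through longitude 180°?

Yes

Naïve |-151.897 − 132.081| = 283.978° > 180°, so the shorter arc goes the other way round — across 180°.
Signed shortest Δλ = ((-151.897 − 132.081 + 180) mod 360) − 180 = 76.022°.
Going east by 76.022° from +132.081° passes through 180° before reaching -151.897°.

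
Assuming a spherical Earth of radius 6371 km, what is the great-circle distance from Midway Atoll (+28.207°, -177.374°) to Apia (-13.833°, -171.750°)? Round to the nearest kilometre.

Δλ = -171.750 − -177.374 = 5.624°.
Δφ = -13.833 − 28.207 = -42.040°.
a = sin²(Δφ/2) + cos φ₁ · cos φ₂ · sin²(Δλ/2) = 0.130721.
c = 2·atan2(√a, √(1−a)) = 0.73987 rad → d = 6371·c ≈ 4713.69 km.

4714 km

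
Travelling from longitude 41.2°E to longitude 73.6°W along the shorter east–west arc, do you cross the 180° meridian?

No

Signed shortest Δλ = ((-73.6 − 41.2 + 180) mod 360) − 180 = -114.8°.
Going west by 114.8° from +41.2° reaches -73.6° without touching 180°.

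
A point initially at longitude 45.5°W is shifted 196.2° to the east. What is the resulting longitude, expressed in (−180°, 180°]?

Start at -45.5°; shift +196.2° → +150.7°.
+150.7° already lies in (−180°, 180°].

150.7°E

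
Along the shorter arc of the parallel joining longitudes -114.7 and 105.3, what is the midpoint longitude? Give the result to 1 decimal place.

Signed shortest Δλ from -114.7° to +105.3° is -140.0°.
Midpoint longitude = -114.7° + (-140.0°)/2 = -114.7° − 70.0° = -184.7°.
Normalise into (−180°, 180°]: +175.3°.
(The naïve average (-114.7 + +105.3)/2 = -4.7° is on the wrong side of the globe.)

+175.3°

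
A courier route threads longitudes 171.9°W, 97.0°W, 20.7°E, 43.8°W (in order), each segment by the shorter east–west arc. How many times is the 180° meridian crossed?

Leg 1: -171.9° → -97.0°, shortest Δλ = 74.9° (east) — does not cross 180°.
Leg 2: -97.0° → +20.7°, shortest Δλ = 117.7° (east) — does not cross 180°.
Leg 3: +20.7° → -43.8°, shortest Δλ = -64.5° (west) — does not cross 180°.
Total crossings: 0.

0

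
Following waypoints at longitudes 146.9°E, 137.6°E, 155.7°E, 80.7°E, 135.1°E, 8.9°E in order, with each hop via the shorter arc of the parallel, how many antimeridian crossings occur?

0

Leg 1: +146.9° → +137.6°, shortest Δλ = -9.3° (west) — does not cross 180°.
Leg 2: +137.6° → +155.7°, shortest Δλ = 18.1° (east) — does not cross 180°.
Leg 3: +155.7° → +80.7°, shortest Δλ = -75.0° (west) — does not cross 180°.
Leg 4: +80.7° → +135.1°, shortest Δλ = 54.4° (east) — does not cross 180°.
Leg 5: +135.1° → +8.9°, shortest Δλ = -126.2° (west) — does not cross 180°.
Total crossings: 0.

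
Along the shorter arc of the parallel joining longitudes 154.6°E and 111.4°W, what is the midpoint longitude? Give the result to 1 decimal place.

158.4°W

Signed shortest Δλ from +154.6° to -111.4° is +94.0°.
Midpoint longitude = +154.6° + (+94.0°)/2 = +154.6° + 47.0° = +201.6°.
Normalise into (−180°, 180°]: -158.4°.
(The naïve average (+154.6 + -111.4)/2 = 21.6° is on the wrong side of the globe.)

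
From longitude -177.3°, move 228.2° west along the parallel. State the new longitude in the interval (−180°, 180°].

-45.5°

Start at -177.3°; shift −228.2° → -405.5°.
-405.5° lies outside (−180°, 180°]; add 360° → -45.5°.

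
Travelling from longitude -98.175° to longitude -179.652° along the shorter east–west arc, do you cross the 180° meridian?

No

Signed shortest Δλ = ((-179.652 − -98.175 + 180) mod 360) − 180 = -81.477°.
Going west by 81.477° from -98.175° reaches -179.652° without touching 180°.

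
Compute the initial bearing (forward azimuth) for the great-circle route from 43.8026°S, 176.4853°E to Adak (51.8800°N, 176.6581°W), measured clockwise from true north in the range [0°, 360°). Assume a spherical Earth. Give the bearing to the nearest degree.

4°

Δλ = -176.6581 − 176.4853 = -353.1434°; wrapped into (−180°, 180°]: 6.8566°.
θ = atan2( sin Δλ · cos φ₂ , cos φ₁ · sin φ₂ − sin φ₁ · cos φ₂ · cos Δλ )
  = atan2(0.07370, 0.99203) = 4.249° → normalised to [0°, 360°): 4.249°.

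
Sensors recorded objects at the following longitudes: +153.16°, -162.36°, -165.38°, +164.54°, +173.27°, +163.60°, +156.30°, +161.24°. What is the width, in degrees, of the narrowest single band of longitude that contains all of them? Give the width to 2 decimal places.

Sort the longitudes: -165.38°, -162.36°, +153.16°, +156.30°, +161.24°, +163.60°, +164.54°, +173.27°.
Eastward gaps between consecutive values (wrapping around): 3.02°, 315.52°, 3.14°, 4.94°, 2.36°, 0.94°, 8.73°, 21.35°.
Largest gap = 315.52° ⇒ minimal covering band is its complement: 360° − 315.52° = 44.48°.
Band runs from +153.16° eastward to -162.36°, crossing the antimeridian.

44.48°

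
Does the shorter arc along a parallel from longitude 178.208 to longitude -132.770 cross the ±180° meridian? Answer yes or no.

Yes

Naïve |-132.770 − 178.208| = 310.978° > 180°, so the shorter arc goes the other way round — across 180°.
Signed shortest Δλ = ((-132.770 − 178.208 + 180) mod 360) − 180 = 49.022°.
Going east by 49.022° from +178.208° passes through 180° before reaching -132.770°.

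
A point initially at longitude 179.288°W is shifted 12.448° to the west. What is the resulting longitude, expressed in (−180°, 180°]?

Start at -179.288°; shift −12.448° → -191.736°.
-191.736° lies outside (−180°, 180°]; add 360° → +168.264°.

168.264°E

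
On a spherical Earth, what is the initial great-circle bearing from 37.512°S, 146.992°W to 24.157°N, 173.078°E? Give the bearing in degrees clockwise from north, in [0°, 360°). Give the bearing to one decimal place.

322.0°

Δλ = 173.078 − -146.992 = 320.070°; wrapped into (−180°, 180°]: -39.930°.
θ = atan2( sin Δλ · cos φ₂ , cos φ₁ · sin φ₂ − sin φ₁ · cos φ₂ · cos Δλ )
  = atan2(-0.58564, 0.75067) = -37.960° → normalised to [0°, 360°): 322.040°.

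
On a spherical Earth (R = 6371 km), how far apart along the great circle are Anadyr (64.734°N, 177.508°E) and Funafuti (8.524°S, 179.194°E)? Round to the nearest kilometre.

8147 km

Δλ = 179.194 − 177.508 = 1.686°.
Δφ = -8.524 − 64.734 = -73.258°.
a = sin²(Δφ/2) + cos φ₁ · cos φ₂ · sin²(Δλ/2) = 0.356060.
c = 2·atan2(√a, √(1−a)) = 1.27878 rad → d = 6371·c ≈ 8147.13 km.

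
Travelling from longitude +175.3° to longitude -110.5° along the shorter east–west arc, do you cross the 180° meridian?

Yes

Naïve |-110.5 − 175.3| = 285.8° > 180°, so the shorter arc goes the other way round — across 180°.
Signed shortest Δλ = ((-110.5 − 175.3 + 180) mod 360) − 180 = 74.2°.
Going east by 74.2° from +175.3° passes through 180° before reaching -110.5°.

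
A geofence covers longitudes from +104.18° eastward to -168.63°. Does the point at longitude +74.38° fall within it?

Band width going east from +104.18° to -168.63°: ((-168.63 − 104.18) mod 360) = 87.19°.
Offset of +74.38° east of the west edge: ((74.38 − 104.18) mod 360) = 330.20°.
330.20° > 87.19° ⇒ outside.

No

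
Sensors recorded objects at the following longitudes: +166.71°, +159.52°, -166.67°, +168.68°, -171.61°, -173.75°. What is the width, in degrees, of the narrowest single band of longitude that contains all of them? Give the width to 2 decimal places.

Sort the longitudes: -173.75°, -171.61°, -166.67°, +159.52°, +166.71°, +168.68°.
Eastward gaps between consecutive values (wrapping around): 2.14°, 4.94°, 326.19°, 7.19°, 1.97°, 17.57°.
Largest gap = 326.19° ⇒ minimal covering band is its complement: 360° − 326.19° = 33.81°.
Band runs from +159.52° eastward to -166.67°, crossing the antimeridian.

33.81°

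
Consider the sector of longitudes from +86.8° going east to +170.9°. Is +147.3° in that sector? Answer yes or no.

Band width going east from +86.8° to +170.9°: ((170.9 − 86.8) mod 360) = 84.1°.
Offset of +147.3° east of the west edge: ((147.3 − 86.8) mod 360) = 60.5°.
60.5° ≤ 84.1° ⇒ inside.

Yes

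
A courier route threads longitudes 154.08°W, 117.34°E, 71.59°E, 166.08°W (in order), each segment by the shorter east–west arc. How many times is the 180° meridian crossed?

Leg 1: -154.08° → +117.34°, shortest Δλ = -88.58° (west) — crosses 180°.
Leg 2: +117.34° → +71.59°, shortest Δλ = -45.75° (west) — does not cross 180°.
Leg 3: +71.59° → -166.08°, shortest Δλ = 122.33° (east) — crosses 180°.
Total crossings: 2.

2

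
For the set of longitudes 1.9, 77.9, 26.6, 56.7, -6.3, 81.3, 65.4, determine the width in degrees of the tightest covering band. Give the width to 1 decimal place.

Sort the longitudes: -6.3°, +1.9°, +26.6°, +56.7°, +65.4°, +77.9°, +81.3°.
Eastward gaps between consecutive values (wrapping around): 8.2°, 24.7°, 30.1°, 8.7°, 12.5°, 3.4°, 272.4°.
Largest gap = 272.4° ⇒ minimal covering band is its complement: 360° − 272.4° = 87.6°.
Band runs from -6.3° eastward to +81.3°.

87.6°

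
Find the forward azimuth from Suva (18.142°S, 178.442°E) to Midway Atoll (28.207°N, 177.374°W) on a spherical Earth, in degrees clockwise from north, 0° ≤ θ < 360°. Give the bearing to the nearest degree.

5°

Δλ = -177.374 − 178.442 = -355.816°; wrapped into (−180°, 180°]: 4.184°.
θ = atan2( sin Δλ · cos φ₂ , cos φ₁ · sin φ₂ − sin φ₁ · cos φ₂ · cos Δλ )
  = atan2(0.06430, 0.72283) = 5.083° → normalised to [0°, 360°): 5.083°.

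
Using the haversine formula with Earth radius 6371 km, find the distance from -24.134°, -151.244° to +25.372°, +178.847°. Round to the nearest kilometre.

Δλ = 178.847 − -151.244 = 330.091°; wrapped into (−180°, 180°]: -29.909°.
Δφ = 25.372 − -24.134 = 49.506°.
a = sin²(Δφ/2) + cos φ₁ · cos φ₂ · sin²(Δλ/2) = 0.230224.
c = 2·atan2(√a, √(1−a)) = 1.00089 rad → d = 6371·c ≈ 6376.68 km.

6377 km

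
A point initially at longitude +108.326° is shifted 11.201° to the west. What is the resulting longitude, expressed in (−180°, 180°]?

+97.125°

Start at +108.326°; shift −11.201° → +97.125°.
+97.125° already lies in (−180°, 180°].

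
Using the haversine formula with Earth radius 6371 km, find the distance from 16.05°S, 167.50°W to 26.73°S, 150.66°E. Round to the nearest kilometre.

Δλ = 150.66 − -167.50 = 318.16°; wrapped into (−180°, 180°]: -41.84°.
Δφ = -26.73 − -16.05 = -10.68°.
a = sin²(Δφ/2) + cos φ₁ · cos φ₂ · sin²(Δλ/2) = 0.118093.
c = 2·atan2(√a, √(1−a)) = 0.70159 rad → d = 6371·c ≈ 4469.85 km.

4470 km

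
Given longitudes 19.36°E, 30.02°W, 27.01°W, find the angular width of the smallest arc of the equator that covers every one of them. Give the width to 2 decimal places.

Sort the longitudes: -30.02°, -27.01°, +19.36°.
Eastward gaps between consecutive values (wrapping around): 3.01°, 46.37°, 310.62°.
Largest gap = 310.62° ⇒ minimal covering band is its complement: 360° − 310.62° = 49.38°.
Band runs from -30.02° eastward to +19.36°.

49.38°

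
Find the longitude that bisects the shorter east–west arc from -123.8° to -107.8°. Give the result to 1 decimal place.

-115.8°

Signed shortest Δλ from -123.8° to -107.8° is +16.0°.
Midpoint longitude = -123.8° + (+16.0°)/2 = -123.8° + 8.0° = -115.8°.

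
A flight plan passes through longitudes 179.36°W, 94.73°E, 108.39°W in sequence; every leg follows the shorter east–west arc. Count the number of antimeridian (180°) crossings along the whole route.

2

Leg 1: -179.36° → +94.73°, shortest Δλ = -85.91° (west) — crosses 180°.
Leg 2: +94.73° → -108.39°, shortest Δλ = 156.88° (east) — crosses 180°.
Total crossings: 2.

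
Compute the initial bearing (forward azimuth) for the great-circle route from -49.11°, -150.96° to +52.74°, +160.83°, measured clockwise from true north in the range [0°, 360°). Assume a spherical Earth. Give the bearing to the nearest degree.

Δλ = 160.83 − -150.96 = 311.79°; wrapped into (−180°, 180°]: -48.21°.
θ = atan2( sin Δλ · cos φ₂ , cos φ₁ · sin φ₂ − sin φ₁ · cos φ₂ · cos Δλ )
  = atan2(-0.45141, 0.82601) = -28.656° → normalised to [0°, 360°): 331.344°.

331°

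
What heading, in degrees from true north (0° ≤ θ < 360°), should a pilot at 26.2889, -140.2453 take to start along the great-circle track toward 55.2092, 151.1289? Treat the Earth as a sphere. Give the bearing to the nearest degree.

320°

Δλ = 151.1289 − -140.2453 = 291.3742°; wrapped into (−180°, 180°]: -68.6258°.
θ = atan2( sin Δλ · cos φ₂ , cos φ₁ · sin φ₂ − sin φ₁ · cos φ₂ · cos Δλ )
  = atan2(-0.53134, 0.64420) = -39.516° → normalised to [0°, 360°): 320.484°.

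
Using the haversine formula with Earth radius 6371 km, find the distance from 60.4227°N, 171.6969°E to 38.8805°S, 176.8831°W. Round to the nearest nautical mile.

5989 nmi

Δλ = -176.8831 − 171.6969 = -348.5800°; wrapped into (−180°, 180°]: 11.4200°.
Δφ = -38.8805 − 60.4227 = -99.3032°.
a = sin²(Δφ/2) + cos φ₁ · cos φ₂ · sin²(Δλ/2) = 0.584633.
c = 2·atan2(√a, √(1−a)) = 1.74088 rad → d = 6371·c ≈ 11091.16 km ≈ 5988.74 nmi.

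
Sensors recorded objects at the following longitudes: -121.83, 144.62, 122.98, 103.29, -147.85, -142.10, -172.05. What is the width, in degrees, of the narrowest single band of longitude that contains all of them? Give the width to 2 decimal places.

Sort the longitudes: -172.05°, -147.85°, -142.10°, -121.83°, +103.29°, +122.98°, +144.62°.
Eastward gaps between consecutive values (wrapping around): 24.20°, 5.75°, 20.27°, 225.12°, 19.69°, 21.64°, 43.33°.
Largest gap = 225.12° ⇒ minimal covering band is its complement: 360° − 225.12° = 134.88°.
Band runs from +103.29° eastward to -121.83°, crossing the antimeridian.

134.88°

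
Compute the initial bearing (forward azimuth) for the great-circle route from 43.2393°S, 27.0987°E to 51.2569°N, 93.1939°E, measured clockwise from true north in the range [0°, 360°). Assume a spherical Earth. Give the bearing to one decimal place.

Δλ = 93.1939 − 27.0987 = 66.0952°.
θ = atan2( sin Δλ · cos φ₂ , cos φ₁ · sin φ₂ − sin φ₁ · cos φ₂ · cos Δλ )
  = atan2(0.57215, 0.74193) = 37.638° → normalised to [0°, 360°): 37.638°.

37.6°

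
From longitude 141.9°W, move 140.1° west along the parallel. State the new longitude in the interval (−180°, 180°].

78.0°E

Start at -141.9°; shift −140.1° → -282.0°.
-282.0° lies outside (−180°, 180°]; add 360° → +78.0°.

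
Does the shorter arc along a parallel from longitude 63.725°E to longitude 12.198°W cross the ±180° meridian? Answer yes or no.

No

Signed shortest Δλ = ((-12.198 − 63.725 + 180) mod 360) − 180 = -75.923°.
Going west by 75.923° from +63.725° reaches -12.198° without touching 180°.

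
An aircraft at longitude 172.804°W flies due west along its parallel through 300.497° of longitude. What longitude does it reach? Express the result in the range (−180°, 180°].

113.301°W

Start at -172.804°; shift −300.497° → -473.301°.
-473.301° lies outside (−180°, 180°]; add 360° → -113.301°.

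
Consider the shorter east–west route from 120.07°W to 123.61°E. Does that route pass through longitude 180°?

Naïve |123.61 − -120.07| = 243.68° > 180°, so the shorter arc goes the other way round — across 180°.
Signed shortest Δλ = ((123.61 − -120.07 + 180) mod 360) − 180 = -116.32°.
Going west by 116.32° from -120.07° passes through 180° before reaching +123.61°.

Yes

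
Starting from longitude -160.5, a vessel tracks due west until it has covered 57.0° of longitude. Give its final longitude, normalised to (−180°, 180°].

Start at -160.5°; shift −57.0° → -217.5°.
-217.5° lies outside (−180°, 180°]; add 360° → +142.5°.

+142.5°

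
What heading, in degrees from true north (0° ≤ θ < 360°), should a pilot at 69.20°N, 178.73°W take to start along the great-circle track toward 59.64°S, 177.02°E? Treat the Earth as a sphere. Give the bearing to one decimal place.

Δλ = 177.02 − -178.73 = 355.75°; wrapped into (−180°, 180°]: -4.25°.
θ = atan2( sin Δλ · cos φ₂ , cos φ₁ · sin φ₂ − sin φ₁ · cos φ₂ · cos Δλ )
  = atan2(-0.03746, -0.77760) = -177.242° → normalised to [0°, 360°): 182.758°.

182.8°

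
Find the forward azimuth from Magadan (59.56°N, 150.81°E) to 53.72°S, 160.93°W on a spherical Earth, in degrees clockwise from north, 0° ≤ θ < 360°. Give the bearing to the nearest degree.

Δλ = -160.93 − 150.81 = -311.74°; wrapped into (−180°, 180°]: 48.26°.
θ = atan2( sin Δλ · cos φ₂ , cos φ₁ · sin φ₂ − sin φ₁ · cos φ₂ · cos Δλ )
  = atan2(0.44153, -0.74806) = 149.449° → normalised to [0°, 360°): 149.449°.

149°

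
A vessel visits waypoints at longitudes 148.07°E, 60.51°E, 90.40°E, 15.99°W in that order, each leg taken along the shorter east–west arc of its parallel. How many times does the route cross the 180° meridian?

0

Leg 1: +148.07° → +60.51°, shortest Δλ = -87.56° (west) — does not cross 180°.
Leg 2: +60.51° → +90.40°, shortest Δλ = 29.89° (east) — does not cross 180°.
Leg 3: +90.40° → -15.99°, shortest Δλ = -106.39° (west) — does not cross 180°.
Total crossings: 0.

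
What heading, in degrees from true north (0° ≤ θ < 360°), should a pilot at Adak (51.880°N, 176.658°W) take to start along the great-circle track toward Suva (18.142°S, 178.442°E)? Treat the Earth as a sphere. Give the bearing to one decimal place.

Δλ = 178.442 − -176.658 = 355.100°; wrapped into (−180°, 180°]: -4.900°.
θ = atan2( sin Δλ · cos φ₂ , cos φ₁ · sin φ₂ − sin φ₁ · cos φ₂ · cos Δλ )
  = atan2(-0.08117, -0.93709) = -175.049° → normalised to [0°, 360°): 184.951°.

185.0°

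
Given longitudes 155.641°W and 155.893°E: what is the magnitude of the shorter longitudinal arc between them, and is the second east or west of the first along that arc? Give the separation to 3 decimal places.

Raw difference: 155.893 − -155.641 = 311.534°.
Normalise into (−180°, 180°]: 311.534° − 360° = -48.466°.
Negative ⇒ the second point lies to the west; separation 48.466°.

48.466° west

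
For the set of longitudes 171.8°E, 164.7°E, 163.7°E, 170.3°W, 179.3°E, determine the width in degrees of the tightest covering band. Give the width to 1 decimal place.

26.0°

Sort the longitudes: -170.3°, +163.7°, +164.7°, +171.8°, +179.3°.
Eastward gaps between consecutive values (wrapping around): 334.0°, 1.0°, 7.1°, 7.5°, 10.4°.
Largest gap = 334.0° ⇒ minimal covering band is its complement: 360° − 334.0° = 26.0°.
Band runs from +163.7° eastward to -170.3°, crossing the antimeridian.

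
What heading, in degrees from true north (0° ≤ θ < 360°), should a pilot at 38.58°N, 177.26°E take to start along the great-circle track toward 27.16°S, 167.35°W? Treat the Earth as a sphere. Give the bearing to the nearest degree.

Δλ = -167.35 − 177.26 = -344.61°; wrapped into (−180°, 180°]: 15.39°.
θ = atan2( sin Δλ · cos φ₂ , cos φ₁ · sin φ₂ − sin φ₁ · cos φ₂ · cos Δλ )
  = atan2(0.23612, -0.89179) = 165.170° → normalised to [0°, 360°): 165.170°.

165°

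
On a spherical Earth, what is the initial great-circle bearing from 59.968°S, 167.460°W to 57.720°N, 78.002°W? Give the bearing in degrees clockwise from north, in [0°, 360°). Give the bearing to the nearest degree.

51°

Δλ = -78.002 − -167.460 = 89.458°.
θ = atan2( sin Δλ · cos φ₂ , cos φ₁ · sin φ₂ − sin φ₁ · cos φ₂ · cos Δλ )
  = atan2(0.53403, 0.42751) = 51.322° → normalised to [0°, 360°): 51.322°.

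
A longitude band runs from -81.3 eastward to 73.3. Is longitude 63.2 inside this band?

Yes

Band width going east from -81.3° to +73.3°: ((73.3 − -81.3) mod 360) = 154.6°.
Offset of +63.2° east of the west edge: ((63.2 − -81.3) mod 360) = 144.5°.
144.5° ≤ 154.6° ⇒ inside.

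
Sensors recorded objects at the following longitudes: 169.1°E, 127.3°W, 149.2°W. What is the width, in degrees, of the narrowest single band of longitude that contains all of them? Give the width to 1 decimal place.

Sort the longitudes: -149.2°, -127.3°, +169.1°.
Eastward gaps between consecutive values (wrapping around): 21.9°, 296.4°, 41.7°.
Largest gap = 296.4° ⇒ minimal covering band is its complement: 360° − 296.4° = 63.6°.
Band runs from +169.1° eastward to -127.3°, crossing the antimeridian.

63.6°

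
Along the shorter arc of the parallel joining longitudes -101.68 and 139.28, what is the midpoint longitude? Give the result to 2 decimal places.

-161.20°

Signed shortest Δλ from -101.68° to +139.28° is -119.04°.
Midpoint longitude = -101.68° + (-119.04°)/2 = -101.68° − 59.52° = -161.20°.
(The naïve average (-101.68 + +139.28)/2 = 18.8° is on the wrong side of the globe.)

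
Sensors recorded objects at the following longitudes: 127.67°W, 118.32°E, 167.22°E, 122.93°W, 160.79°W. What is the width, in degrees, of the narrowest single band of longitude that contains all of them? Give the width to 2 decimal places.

Sort the longitudes: -160.79°, -127.67°, -122.93°, +118.32°, +167.22°.
Eastward gaps between consecutive values (wrapping around): 33.12°, 4.74°, 241.25°, 48.90°, 31.99°.
Largest gap = 241.25° ⇒ minimal covering band is its complement: 360° − 241.25° = 118.75°.
Band runs from +118.32° eastward to -122.93°, crossing the antimeridian.

118.75°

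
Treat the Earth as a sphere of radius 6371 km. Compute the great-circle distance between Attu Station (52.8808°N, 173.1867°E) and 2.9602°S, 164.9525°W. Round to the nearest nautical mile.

Δλ = -164.9525 − 173.1867 = -338.1392°; wrapped into (−180°, 180°]: 21.8608°.
Δφ = -2.9602 − 52.8808 = -55.8410°.
a = sin²(Δφ/2) + cos φ₁ · cos φ₂ · sin²(Δλ/2) = 0.240923.
c = 2·atan2(√a, √(1−a)) = 1.02610 rad → d = 6371·c ≈ 6537.31 km ≈ 3529.87 nmi.

3530 nmi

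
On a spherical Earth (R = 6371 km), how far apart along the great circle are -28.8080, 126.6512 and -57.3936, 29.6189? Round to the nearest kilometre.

Δλ = 29.6189 − 126.6512 = -97.0323°.
Δφ = -57.3936 − -28.8080 = -28.5856°.
a = sin²(Δφ/2) + cos φ₁ · cos φ₂ · sin²(Δλ/2) = 0.325940.
c = 2·atan2(√a, √(1−a)) = 1.21523 rad → d = 6371·c ≈ 7742.23 km.

7742 km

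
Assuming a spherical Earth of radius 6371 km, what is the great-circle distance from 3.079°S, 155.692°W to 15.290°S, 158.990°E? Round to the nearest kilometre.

Δλ = 158.990 − -155.692 = 314.682°; wrapped into (−180°, 180°]: -45.318°.
Δφ = -15.290 − -3.079 = -12.211°.
a = sin²(Δφ/2) + cos φ₁ · cos φ₂ · sin²(Δλ/2) = 0.154267.
c = 2·atan2(√a, √(1−a)) = 0.80728 rad → d = 6371·c ≈ 5143.17 km.

5143 km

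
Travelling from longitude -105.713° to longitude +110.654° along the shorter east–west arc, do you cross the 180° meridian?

Naïve |110.654 − -105.713| = 216.367° > 180°, so the shorter arc goes the other way round — across 180°.
Signed shortest Δλ = ((110.654 − -105.713 + 180) mod 360) − 180 = -143.633°.
Going west by 143.633° from -105.713° passes through 180° before reaching +110.654°.

Yes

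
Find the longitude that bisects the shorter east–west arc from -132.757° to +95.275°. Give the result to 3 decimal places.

Signed shortest Δλ from -132.757° to +95.275° is -131.968°.
Midpoint longitude = -132.757° + (-131.968°)/2 = -132.757° − 65.984° = -198.741°.
Normalise into (−180°, 180°]: +161.259°.
(The naïve average (-132.757 + +95.275)/2 = -18.741° is on the wrong side of the globe.)

+161.259°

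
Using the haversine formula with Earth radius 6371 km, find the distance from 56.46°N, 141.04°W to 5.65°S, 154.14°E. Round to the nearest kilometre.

9036 km

Δλ = 154.14 − -141.04 = 295.18°; wrapped into (−180°, 180°]: -64.82°.
Δφ = -5.65 − 56.46 = -62.11°.
a = sin²(Δφ/2) + cos φ₁ · cos φ₂ · sin²(Δλ/2) = 0.424062.
c = 2·atan2(√a, √(1−a)) = 1.41833 rad → d = 6371·c ≈ 9036.19 km.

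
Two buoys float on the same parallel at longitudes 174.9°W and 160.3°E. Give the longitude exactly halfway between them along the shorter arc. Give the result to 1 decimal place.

Signed shortest Δλ from -174.9° to +160.3° is -24.8°.
Midpoint longitude = -174.9° + (-24.8°)/2 = -174.9° − 12.4° = -187.3°.
Normalise into (−180°, 180°]: +172.7°.
(The naïve average (-174.9 + +160.3)/2 = -7.3° is on the wrong side of the globe.)

172.7°E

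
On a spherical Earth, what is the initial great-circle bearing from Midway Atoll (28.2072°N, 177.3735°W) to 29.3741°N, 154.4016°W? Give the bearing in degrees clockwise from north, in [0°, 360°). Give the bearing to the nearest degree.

81°

Δλ = -154.4016 − -177.3735 = 22.9719°.
θ = atan2( sin Δλ · cos φ₂ , cos φ₁ · sin φ₂ − sin φ₁ · cos φ₂ · cos Δλ )
  = atan2(0.34010, 0.05303) = 81.138° → normalised to [0°, 360°): 81.138°.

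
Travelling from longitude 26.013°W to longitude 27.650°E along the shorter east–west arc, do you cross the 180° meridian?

No

Signed shortest Δλ = ((27.650 − -26.013 + 180) mod 360) − 180 = 53.663°.
Going east by 53.663° from -26.013° reaches +27.650° without touching 180°.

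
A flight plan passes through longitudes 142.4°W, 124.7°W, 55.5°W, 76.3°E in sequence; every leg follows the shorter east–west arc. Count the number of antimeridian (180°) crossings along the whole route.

0

Leg 1: -142.4° → -124.7°, shortest Δλ = 17.7° (east) — does not cross 180°.
Leg 2: -124.7° → -55.5°, shortest Δλ = 69.2° (east) — does not cross 180°.
Leg 3: -55.5° → +76.3°, shortest Δλ = 131.8° (east) — does not cross 180°.
Total crossings: 0.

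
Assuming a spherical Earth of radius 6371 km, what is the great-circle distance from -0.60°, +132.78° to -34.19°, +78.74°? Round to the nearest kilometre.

6733 km

Δλ = 78.74 − 132.78 = -54.04°.
Δφ = -34.19 − -0.60 = -33.59°.
a = sin²(Δφ/2) + cos φ₁ · cos φ₂ · sin²(Δλ/2) = 0.254203.
c = 2·atan2(√a, √(1−a)) = 1.05688 rad → d = 6371·c ≈ 6733.36 km.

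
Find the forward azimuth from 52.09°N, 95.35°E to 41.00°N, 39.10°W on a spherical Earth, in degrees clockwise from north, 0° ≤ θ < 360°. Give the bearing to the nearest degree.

Δλ = -39.10 − 95.35 = -134.45°.
θ = atan2( sin Δλ · cos φ₂ , cos φ₁ · sin φ₂ − sin φ₁ · cos φ₂ · cos Δλ )
  = atan2(-0.53876, 0.82008) = -33.303° → normalised to [0°, 360°): 326.697°.

327°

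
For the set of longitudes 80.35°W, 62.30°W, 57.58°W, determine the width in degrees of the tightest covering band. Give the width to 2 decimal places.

Sort the longitudes: -80.35°, -62.30°, -57.58°.
Eastward gaps between consecutive values (wrapping around): 18.05°, 4.72°, 337.23°.
Largest gap = 337.23° ⇒ minimal covering band is its complement: 360° − 337.23° = 22.77°.
Band runs from -80.35° eastward to -57.58°.

22.77°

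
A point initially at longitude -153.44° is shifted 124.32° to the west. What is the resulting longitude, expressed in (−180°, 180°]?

Start at -153.44°; shift −124.32° → -277.76°.
-277.76° lies outside (−180°, 180°]; add 360° → +82.24°.

+82.24°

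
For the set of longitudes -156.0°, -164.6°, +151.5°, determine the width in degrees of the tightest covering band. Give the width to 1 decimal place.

Sort the longitudes: -164.6°, -156.0°, +151.5°.
Eastward gaps between consecutive values (wrapping around): 8.6°, 307.5°, 43.9°.
Largest gap = 307.5° ⇒ minimal covering band is its complement: 360° − 307.5° = 52.5°.
Band runs from +151.5° eastward to -156.0°, crossing the antimeridian.

52.5°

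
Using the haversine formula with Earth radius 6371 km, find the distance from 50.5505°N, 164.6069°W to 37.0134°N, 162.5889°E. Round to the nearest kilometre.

Δλ = 162.5889 − -164.6069 = 327.1958°; wrapped into (−180°, 180°]: -32.8042°.
Δφ = 37.0134 − 50.5505 = -13.5371°.
a = sin²(Δφ/2) + cos φ₁ · cos φ₂ · sin²(Δλ/2) = 0.054346.
c = 2·atan2(√a, √(1−a)) = 0.47057 rad → d = 6371·c ≈ 2998.03 km.

2998 km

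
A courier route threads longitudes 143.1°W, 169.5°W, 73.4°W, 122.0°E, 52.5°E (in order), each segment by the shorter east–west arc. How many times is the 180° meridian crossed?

Leg 1: -143.1° → -169.5°, shortest Δλ = -26.4° (west) — does not cross 180°.
Leg 2: -169.5° → -73.4°, shortest Δλ = 96.1° (east) — does not cross 180°.
Leg 3: -73.4° → +122.0°, shortest Δλ = -164.6° (west) — crosses 180°.
Leg 4: +122.0° → +52.5°, shortest Δλ = -69.5° (west) — does not cross 180°.
Total crossings: 1.

1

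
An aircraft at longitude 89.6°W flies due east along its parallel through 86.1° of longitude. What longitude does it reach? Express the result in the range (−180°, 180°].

3.5°W

Start at -89.6°; shift +86.1° → -3.5°.
-3.5° already lies in (−180°, 180°].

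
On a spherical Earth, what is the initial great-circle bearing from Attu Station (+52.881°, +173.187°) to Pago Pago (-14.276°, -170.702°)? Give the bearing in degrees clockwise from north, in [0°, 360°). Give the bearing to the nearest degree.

163°

Δλ = -170.702 − 173.187 = -343.889°; wrapped into (−180°, 180°]: 16.111°.
θ = atan2( sin Δλ · cos φ₂ , cos φ₁ · sin φ₂ − sin φ₁ · cos φ₂ · cos Δλ )
  = atan2(0.26893, -0.89122) = 163.209° → normalised to [0°, 360°): 163.209°.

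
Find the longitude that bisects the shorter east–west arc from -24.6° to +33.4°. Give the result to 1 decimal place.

+4.4°

Signed shortest Δλ from -24.6° to +33.4° is +58.0°.
Midpoint longitude = -24.6° + (+58.0°)/2 = -24.6° + 29.0° = +4.4°.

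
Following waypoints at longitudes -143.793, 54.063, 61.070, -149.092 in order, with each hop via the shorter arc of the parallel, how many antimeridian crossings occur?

2

Leg 1: -143.793° → +54.063°, shortest Δλ = -162.144° (west) — crosses 180°.
Leg 2: +54.063° → +61.070°, shortest Δλ = 7.007° (east) — does not cross 180°.
Leg 3: +61.070° → -149.092°, shortest Δλ = 149.838° (east) — crosses 180°.
Total crossings: 2.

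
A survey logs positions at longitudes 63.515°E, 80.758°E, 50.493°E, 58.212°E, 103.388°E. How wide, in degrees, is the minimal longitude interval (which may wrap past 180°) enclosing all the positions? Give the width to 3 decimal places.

52.895°

Sort the longitudes: +50.493°, +58.212°, +63.515°, +80.758°, +103.388°.
Eastward gaps between consecutive values (wrapping around): 7.719°, 5.303°, 17.243°, 22.630°, 307.105°.
Largest gap = 307.105° ⇒ minimal covering band is its complement: 360° − 307.105° = 52.895°.
Band runs from +50.493° eastward to +103.388°.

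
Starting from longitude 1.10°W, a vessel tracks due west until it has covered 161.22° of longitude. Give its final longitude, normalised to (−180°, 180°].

Start at -1.10°; shift −161.22° → -162.32°.
-162.32° already lies in (−180°, 180°].

162.32°W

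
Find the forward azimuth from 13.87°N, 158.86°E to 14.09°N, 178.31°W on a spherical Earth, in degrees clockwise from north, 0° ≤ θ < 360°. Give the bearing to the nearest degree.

87°

Δλ = -178.31 − 158.86 = -337.17°; wrapped into (−180°, 180°]: 22.83°.
θ = atan2( sin Δλ · cos φ₂ , cos φ₁ · sin φ₂ − sin φ₁ · cos φ₂ · cos Δλ )
  = atan2(0.37633, 0.02205) = 86.646° → normalised to [0°, 360°): 86.646°.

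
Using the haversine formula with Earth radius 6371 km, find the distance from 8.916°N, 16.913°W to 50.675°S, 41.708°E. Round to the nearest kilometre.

Δλ = 41.708 − -16.913 = 58.621°.
Δφ = -50.675 − 8.916 = -59.591°.
a = sin²(Δφ/2) + cos φ₁ · cos φ₂ · sin²(Δλ/2) = 0.396952.
c = 2·atan2(√a, √(1−a)) = 1.36321 rad → d = 6371·c ≈ 8685.03 km.

8685 km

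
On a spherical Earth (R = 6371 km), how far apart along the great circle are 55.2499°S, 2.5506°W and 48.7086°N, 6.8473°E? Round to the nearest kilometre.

11593 km

Δλ = 6.8473 − -2.5506 = 9.3979°.
Δφ = 48.7086 − -55.2499 = 103.9585°.
a = sin²(Δφ/2) + cos φ₁ · cos φ₂ · sin²(Δλ/2) = 0.623134.
c = 2·atan2(√a, √(1−a)) = 1.81962 rad → d = 6371·c ≈ 11592.82 km.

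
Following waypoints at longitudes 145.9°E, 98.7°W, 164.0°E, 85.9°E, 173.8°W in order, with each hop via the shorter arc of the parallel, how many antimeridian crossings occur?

Leg 1: +145.9° → -98.7°, shortest Δλ = 115.4° (east) — crosses 180°.
Leg 2: -98.7° → +164.0°, shortest Δλ = -97.3° (west) — crosses 180°.
Leg 3: +164.0° → +85.9°, shortest Δλ = -78.1° (west) — does not cross 180°.
Leg 4: +85.9° → -173.8°, shortest Δλ = 100.3° (east) — crosses 180°.
Total crossings: 3.

3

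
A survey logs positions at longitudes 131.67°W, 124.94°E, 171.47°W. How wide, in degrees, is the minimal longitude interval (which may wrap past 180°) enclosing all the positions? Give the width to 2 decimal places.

103.39°

Sort the longitudes: -171.47°, -131.67°, +124.94°.
Eastward gaps between consecutive values (wrapping around): 39.80°, 256.61°, 63.59°.
Largest gap = 256.61° ⇒ minimal covering band is its complement: 360° − 256.61° = 103.39°.
Band runs from +124.94° eastward to -131.67°, crossing the antimeridian.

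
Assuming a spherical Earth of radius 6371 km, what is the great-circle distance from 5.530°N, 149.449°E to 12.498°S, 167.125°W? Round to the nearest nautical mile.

2808 nmi

Δλ = -167.125 − 149.449 = -316.574°; wrapped into (−180°, 180°]: 43.426°.
Δφ = -12.498 − 5.530 = -18.028°.
a = sin²(Δφ/2) + cos φ₁ · cos φ₂ · sin²(Δλ/2) = 0.157551.
c = 2·atan2(√a, √(1−a)) = 0.81633 rad → d = 6371·c ≈ 5200.85 km ≈ 2808.23 nmi.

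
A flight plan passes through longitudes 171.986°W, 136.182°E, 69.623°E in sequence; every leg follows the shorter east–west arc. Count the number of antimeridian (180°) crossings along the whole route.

Leg 1: -171.986° → +136.182°, shortest Δλ = -51.832° (west) — crosses 180°.
Leg 2: +136.182° → +69.623°, shortest Δλ = -66.559° (west) — does not cross 180°.
Total crossings: 1.

1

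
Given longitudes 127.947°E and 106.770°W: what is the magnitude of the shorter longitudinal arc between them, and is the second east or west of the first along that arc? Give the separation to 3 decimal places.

Raw difference: -106.770 − 127.947 = -234.717°.
Normalise into (−180°, 180°]: -234.717° + 360° = 125.283°.
Positive ⇒ the second point lies to the east; separation 125.283°.

125.283° east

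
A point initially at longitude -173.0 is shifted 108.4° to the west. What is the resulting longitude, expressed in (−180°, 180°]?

+78.6°

Start at -173.0°; shift −108.4° → -281.4°.
-281.4° lies outside (−180°, 180°]; add 360° → +78.6°.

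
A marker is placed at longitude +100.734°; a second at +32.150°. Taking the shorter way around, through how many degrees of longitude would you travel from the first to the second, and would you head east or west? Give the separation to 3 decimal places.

Raw difference: 32.150 − 100.734 = -68.584°.
Normalise into (−180°, 180°]: -68.584° stays -68.584°.
Negative ⇒ the second point lies to the west; separation 68.584°.

68.584° west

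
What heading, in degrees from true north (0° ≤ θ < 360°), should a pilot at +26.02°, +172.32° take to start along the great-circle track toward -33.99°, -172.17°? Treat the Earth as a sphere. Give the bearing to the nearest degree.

Δλ = -172.17 − 172.32 = -344.49°; wrapped into (−180°, 180°]: 15.51°.
θ = atan2( sin Δλ · cos φ₂ , cos φ₁ · sin φ₂ − sin φ₁ · cos φ₂ · cos Δλ )
  = atan2(0.22172, -0.85287) = 165.428° → normalised to [0°, 360°): 165.428°.

165°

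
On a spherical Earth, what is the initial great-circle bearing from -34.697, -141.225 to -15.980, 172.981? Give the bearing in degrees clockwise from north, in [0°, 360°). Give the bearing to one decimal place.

282.7°

Δλ = 172.981 − -141.225 = 314.206°; wrapped into (−180°, 180°]: -45.794°.
θ = atan2( sin Δλ · cos φ₂ , cos φ₁ · sin φ₂ − sin φ₁ · cos φ₂ · cos Δλ )
  = atan2(-0.68914, 0.15521) = -77.307° → normalised to [0°, 360°): 282.693°.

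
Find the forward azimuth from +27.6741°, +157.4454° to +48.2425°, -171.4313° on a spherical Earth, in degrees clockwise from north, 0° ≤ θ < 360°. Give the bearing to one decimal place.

Δλ = -171.4313 − 157.4454 = -328.8767°; wrapped into (−180°, 180°]: 31.1233°.
θ = atan2( sin Δλ · cos φ₂ , cos φ₁ · sin φ₂ − sin φ₁ · cos φ₂ · cos Δλ )
  = atan2(0.34423, 0.39585) = 41.010° → normalised to [0°, 360°): 41.010°.

41.0°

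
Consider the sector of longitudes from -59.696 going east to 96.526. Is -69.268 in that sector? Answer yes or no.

No

Band width going east from -59.696° to +96.526°: ((96.526 − -59.696) mod 360) = 156.222°.
Offset of -69.268° east of the west edge: ((-69.268 − -59.696) mod 360) = 350.428°.
350.428° > 156.222° ⇒ outside.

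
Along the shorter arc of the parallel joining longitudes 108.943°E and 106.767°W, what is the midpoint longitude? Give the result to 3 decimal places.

Signed shortest Δλ from +108.943° to -106.767° is +144.290°.
Midpoint longitude = +108.943° + (+144.290°)/2 = +108.943° + 72.145° = +181.088°.
Normalise into (−180°, 180°]: -178.912°.
(The naïve average (+108.943 + -106.767)/2 = 1.088° is on the wrong side of the globe.)

178.912°W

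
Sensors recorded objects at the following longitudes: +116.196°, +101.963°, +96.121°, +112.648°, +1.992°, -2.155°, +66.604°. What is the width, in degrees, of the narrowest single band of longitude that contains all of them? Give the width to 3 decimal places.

Sort the longitudes: -2.155°, +1.992°, +66.604°, +96.121°, +101.963°, +112.648°, +116.196°.
Eastward gaps between consecutive values (wrapping around): 4.147°, 64.612°, 29.517°, 5.842°, 10.685°, 3.548°, 241.649°.
Largest gap = 241.649° ⇒ minimal covering band is its complement: 360° − 241.649° = 118.351°.
Band runs from -2.155° eastward to +116.196°.

118.351°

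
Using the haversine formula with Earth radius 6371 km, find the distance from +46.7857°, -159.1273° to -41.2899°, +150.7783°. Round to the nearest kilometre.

Δλ = 150.7783 − -159.1273 = 309.9056°; wrapped into (−180°, 180°]: -50.0944°.
Δφ = -41.2899 − 46.7857 = -88.0756°.
a = sin²(Δφ/2) + cos φ₁ · cos φ₂ · sin²(Δλ/2) = 0.575426.
c = 2·atan2(√a, √(1−a)) = 1.72223 rad → d = 6371·c ≈ 10972.30 km.

10972 km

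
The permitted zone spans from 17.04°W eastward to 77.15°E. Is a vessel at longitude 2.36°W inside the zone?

Band width going east from -17.04° to +77.15°: ((77.15 − -17.04) mod 360) = 94.19°.
Offset of -2.36° east of the west edge: ((-2.36 − -17.04) mod 360) = 14.68°.
14.68° ≤ 94.19° ⇒ inside.

Yes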